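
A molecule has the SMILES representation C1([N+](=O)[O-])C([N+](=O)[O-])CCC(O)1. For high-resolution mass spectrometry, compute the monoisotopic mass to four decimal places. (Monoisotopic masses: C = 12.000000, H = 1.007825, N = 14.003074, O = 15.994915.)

Atom tally by fragment:
  cyclopentane ring core → C:5 H:10
  (− 3 ring H displaced by substituents)
  + NO2 → N:1 O:2
  + NO2 → N:1 O:2
  + OH → O:1 H:1
Element totals:
  C: 5
  H: 8
  N: 2
  O: 5
Molecular formula: C5H8N2O5.
  M = 5(12.0) + 8(1.007825) + 2(14.003074) + 5(15.994915)
    = 60.000000 + 8.062600 + 28.006148 + 79.974575 = 176.043323

176.0433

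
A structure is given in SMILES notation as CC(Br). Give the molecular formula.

C2H5Br

Atom tally by fragment:
  CH3 → C:1 H:3
  CH2Br → C:1 H:2 Br:1
Element totals:
  C: 2
  H: 5
  Br: 1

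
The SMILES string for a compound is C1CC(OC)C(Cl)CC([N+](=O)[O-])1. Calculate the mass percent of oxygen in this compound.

Atom tally by fragment:
  cyclohexane ring core → C:6 H:12
  (− 3 ring H displaced by substituents)
  + OCH3 → C:1 H:3 O:1
  + Cl → Cl:1
  + NO2 → N:1 O:2
Element totals:
  C: 7
  H: 12
  Cl: 1
  N: 1
  O: 3
Molecular formula: C7H12ClNO3.
Molar mass = 193.627 g/mol.
Mass from O: 3 × 15.999 = 47.997 g/mol.
%O = 47.997 / 193.627 × 100 = 24.79%.

24.79%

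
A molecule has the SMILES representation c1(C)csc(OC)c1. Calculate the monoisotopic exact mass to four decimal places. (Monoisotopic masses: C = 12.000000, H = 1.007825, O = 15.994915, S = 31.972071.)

128.0296

Atom tally by fragment:
  thiophene ring core → C:4 H:4 S:1
  (− 2 ring H displaced by substituents)
  + CH3 → C:1 H:3
  + OCH3 → C:1 H:3 O:1
Element totals:
  C: 6
  H: 8
  O: 1
  S: 1
Molecular formula: C6H8OS.
  M = 6(12.0) + 8(1.007825) + 15.994915 + 31.972071
    = 72.000000 + 8.062600 + 15.994915 + 31.972071 = 128.029586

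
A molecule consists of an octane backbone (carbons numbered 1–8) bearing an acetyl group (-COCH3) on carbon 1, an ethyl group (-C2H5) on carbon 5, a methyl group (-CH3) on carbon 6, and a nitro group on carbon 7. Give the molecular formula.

C13H25NO3

Atom tally by fragment:
  CH3COCH2 → C:3 H:5 O:1
  CH2 → C:1 H:2
  CH2 → C:1 H:2
  CH2 → C:1 H:2
  CH(C2H5) → C:3 H:6
  CH(CH3) → C:2 H:4
  CH(NO2) → C:1 H:1 N:1 O:2
  CH3 → C:1 H:3
Element totals:
  C: 13
  H: 25
  N: 1
  O: 3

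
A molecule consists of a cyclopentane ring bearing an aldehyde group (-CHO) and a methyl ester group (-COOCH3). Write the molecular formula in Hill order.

Atom tally by fragment:
  cyclopentane ring core → C:5 H:10
  (− 2 ring H displaced by substituents)
  + CHO → C:1 H:1 O:1
  + COOCH3 → C:2 H:3 O:2
Element totals:
  C: 8
  H: 12
  O: 3

C8H12O3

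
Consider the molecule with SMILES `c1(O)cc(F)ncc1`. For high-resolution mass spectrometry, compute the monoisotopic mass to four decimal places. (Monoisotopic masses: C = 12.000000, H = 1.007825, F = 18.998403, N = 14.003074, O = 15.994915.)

Atom tally by fragment:
  pyridine ring core → C:5 H:5 N:1
  (− 2 ring H displaced by substituents)
  + OH → O:1 H:1
  + F → F:1
Element totals:
  C: 5
  H: 4
  F: 1
  N: 1
  O: 1
Molecular formula: C5H4FNO.
  M = 5(12.0) + 4(1.007825) + 18.998403 + 14.003074 + 15.994915
    = 60.000000 + 4.031300 + 18.998403 + 14.003074 + 15.994915 = 113.027692

113.0277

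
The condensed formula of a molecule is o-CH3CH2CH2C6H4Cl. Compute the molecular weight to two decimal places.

154.64 g/mol

Atom tally by fragment:
  benzene ring core → C:6 H:6
  (− 2 ring H displaced by substituents)
  + CH2CH2CH3 → C:3 H:7
  + Cl → Cl:1
Element totals:
  C: 9
  H: 11
  Cl: 1
Molecular formula: C9H11Cl.
  M = 9(12.011) + 11(1.008) + 35.45
    = 108.099 + 11.088 + 35.450 = 154.637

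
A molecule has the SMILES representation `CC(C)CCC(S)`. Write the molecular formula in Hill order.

C6H14S

Atom tally by fragment:
  CH3 → C:1 H:3
  CH(CH3) → C:2 H:4
  CH2 → C:1 H:2
  CH2 → C:1 H:2
  CH2SH → C:1 H:3 S:1
Element totals:
  C: 6
  H: 14
  S: 1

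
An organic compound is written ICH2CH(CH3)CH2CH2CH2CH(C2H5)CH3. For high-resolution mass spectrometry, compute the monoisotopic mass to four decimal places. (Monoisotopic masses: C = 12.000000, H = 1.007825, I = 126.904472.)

Atom tally by fragment:
  ICH2 → C:1 H:2 I:1
  CH(CH3) → C:2 H:4
  CH2 → C:1 H:2
  CH2 → C:1 H:2
  CH2 → C:1 H:2
  CH(C2H5) → C:3 H:6
  CH3 → C:1 H:3
Element totals:
  C: 10
  H: 21
  I: 1
Molecular formula: C10H21I.
  M = 10(12.0) + 21(1.007825) + 126.904472
    = 120.000000 + 21.164325 + 126.904472 = 268.068797

268.0688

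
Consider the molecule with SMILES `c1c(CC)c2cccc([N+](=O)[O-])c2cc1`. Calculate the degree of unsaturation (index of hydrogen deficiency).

Atom tally by fragment:
  naphthalene ring system core → C:10 H:8
  (− 2 ring H displaced by substituents)
  + C2H5 → C:2 H:5
  + NO2 → N:1 O:2
Element totals:
  C: 12
  H: 11
  N: 1
  O: 2
Molecular formula: C12H11NO2.
DoU = (2C + 2 + N − H − X) / 2 = (2·12 + 2 + 1 − 11 − 0) / 2 = 8.

8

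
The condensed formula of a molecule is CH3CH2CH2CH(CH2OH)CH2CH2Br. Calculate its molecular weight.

195.10 g/mol

Element totals:
  C: 7
  H: 15
  Br: 1
  O: 1
Molecular formula: C7H15BrO.
  M = 7(12.011) + 15(1.008) + 79.904 + 15.999
    = 84.077 + 15.120 + 79.904 + 15.999 = 195.100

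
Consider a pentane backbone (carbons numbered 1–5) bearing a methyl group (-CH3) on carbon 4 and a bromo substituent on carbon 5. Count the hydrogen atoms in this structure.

Atom tally by fragment:
  CH3 → C:1 H:3
  CH2 → C:1 H:2
  CH2 → C:1 H:2
  CH(CH3) → C:2 H:4
  CH2Br → C:1 H:2 Br:1
Element totals:
  C: 6
  H: 13
  Br: 1

13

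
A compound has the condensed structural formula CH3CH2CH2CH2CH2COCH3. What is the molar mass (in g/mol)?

114.19 g/mol

Element totals:
  C: 7
  H: 14
  O: 1
Molecular formula: C7H14O.
  M = 7(12.011) + 14(1.008) + 15.999
    = 84.077 + 14.112 + 15.999 = 114.188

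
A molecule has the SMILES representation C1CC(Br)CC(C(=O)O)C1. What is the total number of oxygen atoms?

2

Atom tally by fragment:
  cyclohexane ring core → C:6 H:12
  (− 2 ring H displaced by substituents)
  + Br → Br:1
  + COOH → C:1 H:1 O:2
Element totals:
  C: 7
  H: 11
  Br: 1
  O: 2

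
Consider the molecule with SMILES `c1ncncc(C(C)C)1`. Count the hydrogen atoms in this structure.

10

Atom tally by fragment:
  pyrimidine ring core → C:4 H:4 N:2
  (− 1 ring H displaced by substituents)
  + CH(CH3)2 → C:3 H:7
Element totals:
  C: 7
  H: 10
  N: 2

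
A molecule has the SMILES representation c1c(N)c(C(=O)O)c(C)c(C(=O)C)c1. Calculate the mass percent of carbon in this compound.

62.17%

Atom tally by fragment:
  benzene ring core → C:6 H:6
  (− 4 ring H displaced by substituents)
  + NH2 → N:1 H:2
  + COOH → C:1 H:1 O:2
  + CH3 → C:1 H:3
  + COCH3 → C:2 H:3 O:1
Element totals:
  C: 10
  H: 11
  N: 1
  O: 3
Molecular formula: C10H11NO3.
Molar mass = 193.202 g/mol.
Mass from C: 10 × 12.011 = 120.110 g/mol.
%C = 120.110 / 193.202 × 100 = 62.17%.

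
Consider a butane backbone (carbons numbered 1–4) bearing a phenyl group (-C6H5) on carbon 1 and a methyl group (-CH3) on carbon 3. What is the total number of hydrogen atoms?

16

Atom tally by fragment:
  C6H5CH2 → C:7 H:7
  CH2 → C:1 H:2
  CH(CH3) → C:2 H:4
  CH3 → C:1 H:3
Element totals:
  C: 11
  H: 16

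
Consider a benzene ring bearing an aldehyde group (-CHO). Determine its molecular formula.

Atom tally by fragment:
  benzene ring core → C:6 H:6
  (− 1 ring H displaced by substituents)
  + CHO → C:1 H:1 O:1
Element totals:
  C: 7
  H: 6
  O: 1

C7H6O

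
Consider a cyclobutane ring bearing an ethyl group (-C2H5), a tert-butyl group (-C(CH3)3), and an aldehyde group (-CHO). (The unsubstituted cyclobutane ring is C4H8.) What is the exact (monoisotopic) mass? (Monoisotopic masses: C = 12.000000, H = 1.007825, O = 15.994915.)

Atom tally by fragment:
  cyclobutane ring core → C:4 H:8
  (− 3 ring H displaced by substituents)
  + C2H5 → C:2 H:5
  + C(CH3)3 → C:4 H:9
  + CHO → C:1 H:1 O:1
Element totals:
  C: 11
  H: 20
  O: 1
Molecular formula: C11H20O.
  M = 11(12.0) + 20(1.007825) + 15.994915
    = 132.000000 + 20.156500 + 15.994915 = 168.151415

168.1514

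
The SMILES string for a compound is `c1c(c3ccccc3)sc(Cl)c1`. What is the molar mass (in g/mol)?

Atom tally by fragment:
  thiophene ring core → C:4 H:4 S:1
  (− 2 ring H displaced by substituents)
  + C6H5 → C:6 H:5
  + Cl → Cl:1
Element totals:
  C: 10
  H: 7
  Cl: 1
  S: 1
Molecular formula: C10H7ClS.
  M = 10(12.011) + 7(1.008) + 35.45 + 32.06
    = 120.110 + 7.056 + 35.450 + 32.060 = 194.676

194.68 g/mol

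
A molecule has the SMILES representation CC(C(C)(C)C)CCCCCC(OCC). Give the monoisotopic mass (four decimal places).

214.2297

Atom tally by fragment:
  CH3 → C:1 H:3
  CH(C(CH3)3) → C:5 H:10
  CH2 → C:1 H:2
  CH2 → C:1 H:2
  CH2 → C:1 H:2
  CH2 → C:1 H:2
  CH2 → C:1 H:2
  CH2OC2H5 → C:3 H:7 O:1
Element totals:
  C: 14
  H: 30
  O: 1
Molecular formula: C14H30O.
  M = 14(12.0) + 30(1.007825) + 15.994915
    = 168.000000 + 30.234750 + 15.994915 = 214.229665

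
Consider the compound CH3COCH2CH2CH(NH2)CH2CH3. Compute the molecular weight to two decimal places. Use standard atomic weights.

Element totals:
  C: 7
  H: 15
  N: 1
  O: 1
Molecular formula: C7H15NO.
  M = 7(12.011) + 15(1.008) + 14.007 + 15.999
    = 84.077 + 15.120 + 14.007 + 15.999 = 129.203

129.20 g/mol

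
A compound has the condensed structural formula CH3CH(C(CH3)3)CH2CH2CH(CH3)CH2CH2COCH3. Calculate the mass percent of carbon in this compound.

Atom tally by fragment:
  CH3 → C:1 H:3
  CH(C(CH3)3) → C:5 H:10
  CH2 → C:1 H:2
  CH2 → C:1 H:2
  CH(CH3) → C:2 H:4
  CH2 → C:1 H:2
  CH2COCH3 → C:3 H:5 O:1
Element totals:
  C: 14
  H: 28
  O: 1
Molecular formula: C14H28O.
Molar mass = 212.377 g/mol.
Mass from C: 14 × 12.011 = 168.154 g/mol.
%C = 168.154 / 212.377 × 100 = 79.18%.

79.18%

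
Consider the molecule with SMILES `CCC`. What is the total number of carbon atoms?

Atom tally by fragment:
  CH3 → C:1 H:3
  CH2 → C:1 H:2
  CH3 → C:1 H:3
Element totals:
  C: 3
  H: 8

3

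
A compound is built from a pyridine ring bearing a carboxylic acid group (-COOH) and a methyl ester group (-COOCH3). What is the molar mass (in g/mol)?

Atom tally by fragment:
  pyridine ring core → C:5 H:5 N:1
  (− 2 ring H displaced by substituents)
  + COOH → C:1 H:1 O:2
  + COOCH3 → C:2 H:3 O:2
Element totals:
  C: 8
  H: 7
  N: 1
  O: 4
Molecular formula: C8H7NO4.
  M = 8(12.011) + 7(1.008) + 14.007 + 4(15.999)
    = 96.088 + 7.056 + 14.007 + 63.996 = 181.147

181.15 g/mol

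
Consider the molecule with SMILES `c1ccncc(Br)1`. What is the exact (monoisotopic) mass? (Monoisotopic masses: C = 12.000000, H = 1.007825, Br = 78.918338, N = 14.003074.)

156.9527

Atom tally by fragment:
  pyridine ring core → C:5 H:5 N:1
  (− 1 ring H displaced by substituents)
  + Br → Br:1
Element totals:
  C: 5
  H: 4
  Br: 1
  N: 1
Molecular formula: C5H4BrN.
  M = 5(12.0) + 4(1.007825) + 78.918338 + 14.003074
    = 60.000000 + 4.031300 + 78.918338 + 14.003074 = 156.952712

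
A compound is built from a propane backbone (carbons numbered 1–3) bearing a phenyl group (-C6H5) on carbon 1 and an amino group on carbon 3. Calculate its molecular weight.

135.21 g/mol

Atom tally by fragment:
  C6H5CH2 → C:7 H:7
  CH2 → C:1 H:2
  CH2NH2 → C:1 H:4 N:1
Element totals:
  C: 9
  H: 13
  N: 1
Molecular formula: C9H13N.
  M = 9(12.011) + 13(1.008) + 14.007
    = 108.099 + 13.104 + 14.007 = 135.210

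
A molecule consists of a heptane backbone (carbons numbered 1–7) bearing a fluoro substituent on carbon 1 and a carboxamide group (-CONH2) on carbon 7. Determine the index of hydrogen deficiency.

Atom tally by fragment:
  FCH2 → C:1 H:2 F:1
  CH2 → C:1 H:2
  CH2 → C:1 H:2
  CH2 → C:1 H:2
  CH2 → C:1 H:2
  CH2 → C:1 H:2
  CH2CONH2 → C:2 H:4 O:1 N:1
Element totals:
  C: 8
  H: 16
  F: 1
  N: 1
  O: 1
Molecular formula: C8H16FNO.
DoU = (2C + 2 + N − H − X) / 2 = (2·8 + 2 + 1 − 16 − 1) / 2 = 1.

1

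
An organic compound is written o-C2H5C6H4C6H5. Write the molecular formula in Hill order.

Atom tally by fragment:
  benzene ring core → C:6 H:6
  (− 2 ring H displaced by substituents)
  + C2H5 → C:2 H:5
  + C6H5 → C:6 H:5
Element totals:
  C: 14
  H: 14

C14H14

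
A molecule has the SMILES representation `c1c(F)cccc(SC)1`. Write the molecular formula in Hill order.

Atom tally by fragment:
  benzene ring core → C:6 H:6
  (− 2 ring H displaced by substituents)
  + F → F:1
  + SCH3 → C:1 H:3 S:1
Element totals:
  C: 7
  H: 7
  F: 1
  S: 1

C7H7FS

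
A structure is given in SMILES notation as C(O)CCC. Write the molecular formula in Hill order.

Atom tally by fragment:
  HOCH2 → C:1 H:3 O:1
  CH2 → C:1 H:2
  CH2 → C:1 H:2
  CH3 → C:1 H:3
Element totals:
  C: 4
  H: 10
  O: 1

C4H10O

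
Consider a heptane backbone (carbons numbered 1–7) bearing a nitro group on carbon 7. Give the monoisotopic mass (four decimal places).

Atom tally by fragment:
  CH3 → C:1 H:3
  CH2 → C:1 H:2
  CH2 → C:1 H:2
  CH2 → C:1 H:2
  CH2 → C:1 H:2
  CH2 → C:1 H:2
  CH2NO2 → C:1 H:2 N:1 O:2
Element totals:
  C: 7
  H: 15
  N: 1
  O: 2
Molecular formula: C7H15NO2.
  M = 7(12.0) + 15(1.007825) + 14.003074 + 2(15.994915)
    = 84.000000 + 15.117375 + 14.003074 + 31.989830 = 145.110279

145.1103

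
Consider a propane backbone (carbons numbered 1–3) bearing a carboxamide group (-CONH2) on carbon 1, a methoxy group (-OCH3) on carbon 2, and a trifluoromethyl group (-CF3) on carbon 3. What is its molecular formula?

C6H10F3NO2

Atom tally by fragment:
  H2NOCCH2 → C:2 H:4 O:1 N:1
  CH(OCH3) → C:2 H:4 O:1
  CH2CF3 → C:2 H:2 F:3
Element totals:
  C: 6
  H: 10
  F: 3
  N: 1
  O: 2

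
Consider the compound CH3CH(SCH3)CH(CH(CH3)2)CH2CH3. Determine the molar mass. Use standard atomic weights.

160.32 g/mol

Atom tally by fragment:
  CH3 → C:1 H:3
  CH(SCH3) → C:2 H:4 S:1
  CH(CH(CH3)2) → C:4 H:8
  CH2 → C:1 H:2
  CH3 → C:1 H:3
Element totals:
  C: 9
  H: 20
  S: 1
Molecular formula: C9H20S.
  M = 9(12.011) + 20(1.008) + 32.06
    = 108.099 + 20.160 + 32.060 = 160.319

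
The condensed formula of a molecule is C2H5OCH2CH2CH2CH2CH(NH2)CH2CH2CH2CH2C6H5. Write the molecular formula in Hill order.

Atom tally by fragment:
  C2H5OCH2 → C:3 H:7 O:1
  CH2 → C:1 H:2
  CH2 → C:1 H:2
  CH2 → C:1 H:2
  CH(NH2) → C:1 H:3 N:1
  CH2 → C:1 H:2
  CH2 → C:1 H:2
  CH2 → C:1 H:2
  CH2C6H5 → C:7 H:7
Element totals:
  C: 17
  H: 29
  N: 1
  O: 1

C17H29NO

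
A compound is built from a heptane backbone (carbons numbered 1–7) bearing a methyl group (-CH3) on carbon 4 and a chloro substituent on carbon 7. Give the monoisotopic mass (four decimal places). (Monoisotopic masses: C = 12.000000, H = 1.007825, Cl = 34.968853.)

Atom tally by fragment:
  CH3 → C:1 H:3
  CH2 → C:1 H:2
  CH2 → C:1 H:2
  CH(CH3) → C:2 H:4
  CH2 → C:1 H:2
  CH2 → C:1 H:2
  CH2Cl → C:1 H:2 Cl:1
Element totals:
  C: 8
  H: 17
  Cl: 1
Molecular formula: C8H17Cl.
  M = 8(12.0) + 17(1.007825) + 34.968853
    = 96.000000 + 17.133025 + 34.968853 = 148.101878

148.1019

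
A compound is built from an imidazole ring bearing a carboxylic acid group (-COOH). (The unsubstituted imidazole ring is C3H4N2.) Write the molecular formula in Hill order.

Atom tally by fragment:
  imidazole ring core → C:3 H:4 N:2
  (− 1 ring H displaced by substituents)
  + COOH → C:1 H:1 O:2
Element totals:
  C: 4
  H: 4
  N: 2
  O: 2

C4H4N2O2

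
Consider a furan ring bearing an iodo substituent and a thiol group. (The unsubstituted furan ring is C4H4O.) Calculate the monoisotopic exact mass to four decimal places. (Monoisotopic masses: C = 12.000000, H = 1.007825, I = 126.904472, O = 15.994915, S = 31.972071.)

Atom tally by fragment:
  furan ring core → C:4 H:4 O:1
  (− 2 ring H displaced by substituents)
  + I → I:1
  + SH → S:1 H:1
Element totals:
  C: 4
  H: 3
  I: 1
  O: 1
  S: 1
Molecular formula: C4H3IOS.
  M = 4(12.0) + 3(1.007825) + 126.904472 + 15.994915 + 31.972071
    = 48.000000 + 3.023475 + 126.904472 + 15.994915 + 31.972071 = 225.894933

225.8949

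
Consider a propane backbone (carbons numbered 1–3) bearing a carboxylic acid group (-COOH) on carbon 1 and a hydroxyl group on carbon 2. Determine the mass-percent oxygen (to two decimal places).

Atom tally by fragment:
  HOOCCH2 → C:2 H:3 O:2
  CH(OH) → C:1 H:2 O:1
  CH3 → C:1 H:3
Element totals:
  C: 4
  H: 8
  O: 3
Molecular formula: C4H8O3.
Molar mass = 104.105 g/mol.
Mass from O: 3 × 15.999 = 47.997 g/mol.
%O = 47.997 / 104.105 × 100 = 46.10%.

46.10%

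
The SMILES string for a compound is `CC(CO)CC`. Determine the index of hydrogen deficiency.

Atom tally by fragment:
  CH3 → C:1 H:3
  CH(CH2OH) → C:2 H:4 O:1
  CH2 → C:1 H:2
  CH3 → C:1 H:3
Element totals:
  C: 5
  H: 12
  O: 1
Molecular formula: C5H12O.
DoU = (2C + 2 + N − H − X) / 2 = (2·5 + 2 + 0 − 12 − 0) / 2 = 0.

0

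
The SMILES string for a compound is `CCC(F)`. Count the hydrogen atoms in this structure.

7

Atom tally by fragment:
  CH3 → C:1 H:3
  CH2 → C:1 H:2
  CH2F → C:1 H:2 F:1
Element totals:
  C: 3
  H: 7
  F: 1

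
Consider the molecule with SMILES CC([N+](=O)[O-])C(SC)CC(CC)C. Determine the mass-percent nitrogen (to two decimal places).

Atom tally by fragment:
  CH3 → C:1 H:3
  CH(NO2) → C:1 H:1 N:1 O:2
  CH(SCH3) → C:2 H:4 S:1
  CH2 → C:1 H:2
  CH(C2H5) → C:3 H:6
  CH3 → C:1 H:3
Element totals:
  C: 9
  H: 19
  N: 1
  O: 2
  S: 1
Molecular formula: C9H19NO2S.
Molar mass = 205.316 g/mol.
Mass from N: 1 × 14.007 = 14.007 g/mol.
%N = 14.007 / 205.316 × 100 = 6.82%.

6.82%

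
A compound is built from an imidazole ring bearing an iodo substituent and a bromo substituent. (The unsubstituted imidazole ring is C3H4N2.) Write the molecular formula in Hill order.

Atom tally by fragment:
  imidazole ring core → C:3 H:4 N:2
  (− 2 ring H displaced by substituents)
  + I → I:1
  + Br → Br:1
Element totals:
  C: 3
  H: 2
  Br: 1
  I: 1
  N: 2

C3H2BrIN2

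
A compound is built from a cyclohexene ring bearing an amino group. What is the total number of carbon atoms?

Atom tally by fragment:
  cyclohexene ring core → C:6 H:10
  (− 1 ring H displaced by substituents)
  + NH2 → N:1 H:2
Element totals:
  C: 6
  H: 11
  N: 1

6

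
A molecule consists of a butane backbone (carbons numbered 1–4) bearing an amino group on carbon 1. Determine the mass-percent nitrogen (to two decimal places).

Atom tally by fragment:
  H2NCH2 → C:1 H:4 N:1
  CH2 → C:1 H:2
  CH2 → C:1 H:2
  CH3 → C:1 H:3
Element totals:
  C: 4
  H: 11
  N: 1
Molecular formula: C4H11N.
Molar mass = 73.139 g/mol.
Mass from N: 1 × 14.007 = 14.007 g/mol.
%N = 14.007 / 73.139 × 100 = 19.15%.

19.15%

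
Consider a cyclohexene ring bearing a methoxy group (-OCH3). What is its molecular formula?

C7H12O

Atom tally by fragment:
  cyclohexene ring core → C:6 H:10
  (− 1 ring H displaced by substituents)
  + OCH3 → C:1 H:3 O:1
Element totals:
  C: 7
  H: 12
  O: 1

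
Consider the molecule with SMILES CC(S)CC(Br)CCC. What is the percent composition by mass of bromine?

37.84%

Atom tally by fragment:
  CH3 → C:1 H:3
  CH(SH) → C:1 H:2 S:1
  CH2 → C:1 H:2
  CH(Br) → C:1 H:1 Br:1
  CH2 → C:1 H:2
  CH2 → C:1 H:2
  CH3 → C:1 H:3
Element totals:
  C: 7
  H: 15
  Br: 1
  S: 1
Molecular formula: C7H15BrS.
Molar mass = 211.161 g/mol.
Mass from Br: 1 × 79.904 = 79.904 g/mol.
%Br = 79.904 / 211.161 × 100 = 37.84%.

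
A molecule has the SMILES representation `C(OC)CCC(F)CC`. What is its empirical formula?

Atom tally by fragment:
  CH3OCH2 → C:2 H:5 O:1
  CH2 → C:1 H:2
  CH2 → C:1 H:2
  CH(F) → C:1 H:1 F:1
  CH2 → C:1 H:2
  CH3 → C:1 H:3
Element totals:
  C: 7
  H: 15
  F: 1
  O: 1
Molecular formula: C7H15FO.
gcd of subscripts (7, 1, 15, 1) = 1, so the empirical formula equals the molecular formula.

C7H15FO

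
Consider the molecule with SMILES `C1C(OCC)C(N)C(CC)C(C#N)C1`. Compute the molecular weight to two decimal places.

196.29 g/mol

Atom tally by fragment:
  cyclohexane ring core → C:6 H:12
  (− 4 ring H displaced by substituents)
  + OC2H5 → C:2 H:5 O:1
  + NH2 → N:1 H:2
  + C2H5 → C:2 H:5
  + CN → C:1 N:1
Element totals:
  C: 11
  H: 20
  N: 2
  O: 1
Molecular formula: C11H20N2O.
  M = 11(12.011) + 20(1.008) + 2(14.007) + 15.999
    = 132.121 + 20.160 + 28.014 + 15.999 = 196.294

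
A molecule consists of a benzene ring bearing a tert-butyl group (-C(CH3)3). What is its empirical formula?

Atom tally by fragment:
  benzene ring core → C:6 H:6
  (− 1 ring H displaced by substituents)
  + C(CH3)3 → C:4 H:9
Element totals:
  C: 10
  H: 14
Molecular formula: C10H14.
gcd of subscripts = 2; dividing each by 2:
  C: 10/2 = 5
  H: 14/2 = 7

C5H7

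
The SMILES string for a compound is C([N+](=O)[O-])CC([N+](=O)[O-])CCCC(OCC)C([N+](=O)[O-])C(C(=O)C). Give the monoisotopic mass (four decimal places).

Atom tally by fragment:
  O2NCH2 → C:1 H:2 N:1 O:2
  CH2 → C:1 H:2
  CH(NO2) → C:1 H:1 N:1 O:2
  CH2 → C:1 H:2
  CH2 → C:1 H:2
  CH2 → C:1 H:2
  CH(OC2H5) → C:3 H:6 O:1
  CH(NO2) → C:1 H:1 N:1 O:2
  CH2COCH3 → C:3 H:5 O:1
Element totals:
  C: 13
  H: 23
  N: 3
  O: 8
Molecular formula: C13H23N3O8.
  M = 13(12.0) + 23(1.007825) + 3(14.003074) + 8(15.994915)
    = 156.000000 + 23.179975 + 42.009222 + 127.959320 = 349.148517

349.1485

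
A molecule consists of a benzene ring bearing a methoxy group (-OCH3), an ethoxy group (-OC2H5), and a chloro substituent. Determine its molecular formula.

Atom tally by fragment:
  benzene ring core → C:6 H:6
  (− 3 ring H displaced by substituents)
  + OCH3 → C:1 H:3 O:1
  + OC2H5 → C:2 H:5 O:1
  + Cl → Cl:1
Element totals:
  C: 9
  H: 11
  Cl: 1
  O: 2

C9H11ClO2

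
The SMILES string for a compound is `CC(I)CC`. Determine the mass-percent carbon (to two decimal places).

Atom tally by fragment:
  CH3 → C:1 H:3
  CH(I) → C:1 H:1 I:1
  CH2 → C:1 H:2
  CH3 → C:1 H:3
Element totals:
  C: 4
  H: 9
  I: 1
Molecular formula: C4H9I.
Molar mass = 184.020 g/mol.
Mass from C: 4 × 12.011 = 48.044 g/mol.
%C = 48.044 / 184.020 × 100 = 26.11%.

26.11%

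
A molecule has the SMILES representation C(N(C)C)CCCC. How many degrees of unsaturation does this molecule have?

Atom tally by fragment:
  (CH3)2NCH2 → C:3 H:8 N:1
  CH2 → C:1 H:2
  CH2 → C:1 H:2
  CH2 → C:1 H:2
  CH3 → C:1 H:3
Element totals:
  C: 7
  H: 17
  N: 1
Molecular formula: C7H17N.
DoU = (2C + 2 + N − H − X) / 2 = (2·7 + 2 + 1 − 17 − 0) / 2 = 0.

0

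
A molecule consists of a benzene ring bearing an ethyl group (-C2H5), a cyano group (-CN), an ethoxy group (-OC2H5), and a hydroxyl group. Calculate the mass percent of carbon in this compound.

Atom tally by fragment:
  benzene ring core → C:6 H:6
  (− 4 ring H displaced by substituents)
  + C2H5 → C:2 H:5
  + CN → C:1 N:1
  + OC2H5 → C:2 H:5 O:1
  + OH → O:1 H:1
Element totals:
  C: 11
  H: 13
  N: 1
  O: 2
Molecular formula: C11H13NO2.
Molar mass = 191.230 g/mol.
Mass from C: 11 × 12.011 = 132.121 g/mol.
%C = 132.121 / 191.230 × 100 = 69.09%.

69.09%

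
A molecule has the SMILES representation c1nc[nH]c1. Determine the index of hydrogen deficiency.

Atom tally by fragment:
  imidazole ring core → C:3 H:4 N:2
Element totals:
  C: 3
  H: 4
  N: 2
Molecular formula: C3H4N2.
DoU = (2C + 2 + N − H − X) / 2 = (2·3 + 2 + 2 − 4 − 0) / 2 = 3.

3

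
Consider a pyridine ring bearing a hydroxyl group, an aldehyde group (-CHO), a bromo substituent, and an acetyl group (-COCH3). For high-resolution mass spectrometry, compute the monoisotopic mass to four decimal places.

Atom tally by fragment:
  pyridine ring core → C:5 H:5 N:1
  (− 4 ring H displaced by substituents)
  + OH → O:1 H:1
  + CHO → C:1 H:1 O:1
  + Br → Br:1
  + COCH3 → C:2 H:3 O:1
Element totals:
  C: 8
  H: 6
  Br: 1
  N: 1
  O: 3
Molecular formula: C8H6BrNO3.
  M = 8(12.0) + 6(1.007825) + 78.918338 + 14.003074 + 3(15.994915)
    = 96.000000 + 6.046950 + 78.918338 + 14.003074 + 47.984745 = 242.953107

242.9531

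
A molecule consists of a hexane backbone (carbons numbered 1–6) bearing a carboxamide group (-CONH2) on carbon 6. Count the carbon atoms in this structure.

7

Atom tally by fragment:
  CH3 → C:1 H:3
  CH2 → C:1 H:2
  CH2 → C:1 H:2
  CH2 → C:1 H:2
  CH2 → C:1 H:2
  CH2CONH2 → C:2 H:4 O:1 N:1
Element totals:
  C: 7
  H: 15
  N: 1
  O: 1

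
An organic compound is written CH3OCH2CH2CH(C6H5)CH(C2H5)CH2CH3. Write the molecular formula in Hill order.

C15H24O

Atom tally by fragment:
  CH3OCH2 → C:2 H:5 O:1
  CH2 → C:1 H:2
  CH(C6H5) → C:7 H:6
  CH(C2H5) → C:3 H:6
  CH2 → C:1 H:2
  CH3 → C:1 H:3
Element totals:
  C: 15
  H: 24
  O: 1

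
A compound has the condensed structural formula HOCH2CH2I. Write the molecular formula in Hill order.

C2H5IO

Atom tally by fragment:
  HOCH2 → C:1 H:3 O:1
  CH2I → C:1 H:2 I:1
Element totals:
  C: 2
  H: 5
  I: 1
  O: 1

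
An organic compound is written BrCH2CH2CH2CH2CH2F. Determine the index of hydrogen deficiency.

Atom tally by fragment:
  BrCH2 → C:1 H:2 Br:1
  CH2 → C:1 H:2
  CH2 → C:1 H:2
  CH2 → C:1 H:2
  CH2F → C:1 H:2 F:1
Element totals:
  C: 5
  H: 10
  Br: 1
  F: 1
Molecular formula: C5H10BrF.
DoU = (2C + 2 + N − H − X) / 2 = (2·5 + 2 + 0 − 10 − 2) / 2 = 0.

0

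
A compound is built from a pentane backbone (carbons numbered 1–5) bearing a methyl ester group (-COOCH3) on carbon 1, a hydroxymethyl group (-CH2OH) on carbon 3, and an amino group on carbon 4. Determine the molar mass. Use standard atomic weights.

Atom tally by fragment:
  CH3OOCCH2 → C:3 H:5 O:2
  CH2 → C:1 H:2
  CH(CH2OH) → C:2 H:4 O:1
  CH(NH2) → C:1 H:3 N:1
  CH3 → C:1 H:3
Element totals:
  C: 8
  H: 17
  N: 1
  O: 3
Molecular formula: C8H17NO3.
  M = 8(12.011) + 17(1.008) + 14.007 + 3(15.999)
    = 96.088 + 17.136 + 14.007 + 47.997 = 175.228

175.23 g/mol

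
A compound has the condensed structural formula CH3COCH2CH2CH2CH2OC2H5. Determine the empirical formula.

C4H8O

Atom tally by fragment:
  CH3COCH2 → C:3 H:5 O:1
  CH2 → C:1 H:2
  CH2 → C:1 H:2
  CH2OC2H5 → C:3 H:7 O:1
Element totals:
  C: 8
  H: 16
  O: 2
Molecular formula: C8H16O2.
gcd of subscripts = 2; dividing each by 2:
  C: 8/2 = 4
  H: 16/2 = 8
  O: 2/2 = 1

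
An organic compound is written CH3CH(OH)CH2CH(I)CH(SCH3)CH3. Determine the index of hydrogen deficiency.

0

Element totals:
  C: 7
  H: 15
  I: 1
  O: 1
  S: 1
Molecular formula: C7H15IOS.
DoU = (2C + 2 + N − H − X) / 2 = (2·7 + 2 + 0 − 15 − 1) / 2 = 0.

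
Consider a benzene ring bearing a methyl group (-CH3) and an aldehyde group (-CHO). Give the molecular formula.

Atom tally by fragment:
  benzene ring core → C:6 H:6
  (− 2 ring H displaced by substituents)
  + CH3 → C:1 H:3
  + CHO → C:1 H:1 O:1
Element totals:
  C: 8
  H: 8
  O: 1

C8H8O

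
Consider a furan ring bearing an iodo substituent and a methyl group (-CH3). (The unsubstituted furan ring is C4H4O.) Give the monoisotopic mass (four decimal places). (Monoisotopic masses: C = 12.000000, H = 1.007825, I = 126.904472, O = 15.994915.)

Atom tally by fragment:
  furan ring core → C:4 H:4 O:1
  (− 2 ring H displaced by substituents)
  + I → I:1
  + CH3 → C:1 H:3
Element totals:
  C: 5
  H: 5
  I: 1
  O: 1
Molecular formula: C5H5IO.
  M = 5(12.0) + 5(1.007825) + 126.904472 + 15.994915
    = 60.000000 + 5.039125 + 126.904472 + 15.994915 = 207.938512

207.9385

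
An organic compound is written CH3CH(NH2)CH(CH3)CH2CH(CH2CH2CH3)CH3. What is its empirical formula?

Element totals:
  C: 10
  H: 23
  N: 1
Molecular formula: C10H23N.
gcd of subscripts (10, 23, 1) = 1, so the empirical formula equals the molecular formula.

C10H23N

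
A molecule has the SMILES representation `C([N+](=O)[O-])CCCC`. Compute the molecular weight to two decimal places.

Atom tally by fragment:
  O2NCH2 → C:1 H:2 N:1 O:2
  CH2 → C:1 H:2
  CH2 → C:1 H:2
  CH2 → C:1 H:2
  CH3 → C:1 H:3
Element totals:
  C: 5
  H: 11
  N: 1
  O: 2
Molecular formula: C5H11NO2.
  M = 5(12.011) + 11(1.008) + 14.007 + 2(15.999)
    = 60.055 + 11.088 + 14.007 + 31.998 = 117.148

117.15 g/mol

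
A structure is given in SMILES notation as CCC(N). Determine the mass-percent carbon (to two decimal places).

Atom tally by fragment:
  CH3 → C:1 H:3
  CH2 → C:1 H:2
  CH2NH2 → C:1 H:4 N:1
Element totals:
  C: 3
  H: 9
  N: 1
Molecular formula: C3H9N.
Molar mass = 59.112 g/mol.
Mass from C: 3 × 12.011 = 36.033 g/mol.
%C = 36.033 / 59.112 × 100 = 60.96%.

60.96%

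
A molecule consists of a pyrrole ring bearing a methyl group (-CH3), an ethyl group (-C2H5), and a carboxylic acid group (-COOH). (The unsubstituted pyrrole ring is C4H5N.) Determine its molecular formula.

C8H11NO2

Atom tally by fragment:
  pyrrole ring core → C:4 H:5 N:1
  (− 3 ring H displaced by substituents)
  + CH3 → C:1 H:3
  + C2H5 → C:2 H:5
  + COOH → C:1 H:1 O:2
Element totals:
  C: 8
  H: 11
  N: 1
  O: 2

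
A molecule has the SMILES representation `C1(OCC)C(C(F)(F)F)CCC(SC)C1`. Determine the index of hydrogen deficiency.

1

Atom tally by fragment:
  cyclohexane ring core → C:6 H:12
  (− 3 ring H displaced by substituents)
  + OC2H5 → C:2 H:5 O:1
  + CF3 → C:1 F:3
  + SCH3 → C:1 H:3 S:1
Element totals:
  C: 10
  H: 17
  F: 3
  O: 1
  S: 1
Molecular formula: C10H17F3OS.
DoU = (2C + 2 + N − H − X) / 2 = (2·10 + 2 + 0 − 17 − 3) / 2 = 1.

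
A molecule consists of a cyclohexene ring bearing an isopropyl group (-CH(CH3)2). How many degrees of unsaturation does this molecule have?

Atom tally by fragment:
  cyclohexene ring core → C:6 H:10
  (− 1 ring H displaced by substituents)
  + CH(CH3)2 → C:3 H:7
Element totals:
  C: 9
  H: 16
Molecular formula: C9H16.
DoU = (2C + 2 + N − H − X) / 2 = (2·9 + 2 + 0 − 16 − 0) / 2 = 2.

2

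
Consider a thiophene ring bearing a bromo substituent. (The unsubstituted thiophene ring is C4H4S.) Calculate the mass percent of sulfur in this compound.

Atom tally by fragment:
  thiophene ring core → C:4 H:4 S:1
  (− 1 ring H displaced by substituents)
  + Br → Br:1
Element totals:
  C: 4
  H: 3
  Br: 1
  S: 1
Molecular formula: C4H3BrS.
Molar mass = 163.032 g/mol.
Mass from S: 1 × 32.06 = 32.060 g/mol.
%S = 32.060 / 163.032 × 100 = 19.66%.

19.66%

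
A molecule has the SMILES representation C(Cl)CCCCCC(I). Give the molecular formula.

C7H14ClI

Atom tally by fragment:
  ClCH2 → C:1 H:2 Cl:1
  CH2 → C:1 H:2
  CH2 → C:1 H:2
  CH2 → C:1 H:2
  CH2 → C:1 H:2
  CH2 → C:1 H:2
  CH2I → C:1 H:2 I:1
Element totals:
  C: 7
  H: 14
  Cl: 1
  I: 1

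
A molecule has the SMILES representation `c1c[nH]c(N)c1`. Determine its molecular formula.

Atom tally by fragment:
  pyrrole ring core → C:4 H:5 N:1
  (− 1 ring H displaced by substituents)
  + NH2 → N:1 H:2
Element totals:
  C: 4
  H: 6
  N: 2

C4H6N2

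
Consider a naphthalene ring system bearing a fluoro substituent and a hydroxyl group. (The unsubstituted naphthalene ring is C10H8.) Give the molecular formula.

C10H7FO

Atom tally by fragment:
  naphthalene ring system core → C:10 H:8
  (− 2 ring H displaced by substituents)
  + F → F:1
  + OH → O:1 H:1
Element totals:
  C: 10
  H: 7
  F: 1
  O: 1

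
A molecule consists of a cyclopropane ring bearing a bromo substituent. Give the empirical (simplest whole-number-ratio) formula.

C3H5Br

Atom tally by fragment:
  cyclopropane ring core → C:3 H:6
  (− 1 ring H displaced by substituents)
  + Br → Br:1
Element totals:
  C: 3
  H: 5
  Br: 1
Molecular formula: C3H5Br.
gcd of subscripts (1, 3, 5) = 1, so the empirical formula equals the molecular formula.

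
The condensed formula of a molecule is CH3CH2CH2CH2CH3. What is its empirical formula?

Atom tally by fragment:
  CH3 → C:1 H:3
  CH2 → C:1 H:2
  CH2 → C:1 H:2
  CH2 → C:1 H:2
  CH3 → C:1 H:3
Element totals:
  C: 5
  H: 12
Molecular formula: C5H12.
gcd of subscripts (5, 12) = 1, so the empirical formula equals the molecular formula.

C5H12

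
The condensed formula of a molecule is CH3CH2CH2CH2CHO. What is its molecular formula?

C5H10O

Atom tally by fragment:
  CH3 → C:1 H:3
  CH2 → C:1 H:2
  CH2 → C:1 H:2
  CH2CHO → C:2 H:3 O:1
Element totals:
  C: 5
  H: 10
  O: 1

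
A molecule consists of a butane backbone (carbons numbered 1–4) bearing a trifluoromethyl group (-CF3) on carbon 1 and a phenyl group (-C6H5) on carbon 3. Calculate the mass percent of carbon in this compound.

65.34%

Atom tally by fragment:
  F3CCH2 → C:2 H:2 F:3
  CH2 → C:1 H:2
  CH(C6H5) → C:7 H:6
  CH3 → C:1 H:3
Element totals:
  C: 11
  H: 13
  F: 3
Molecular formula: C11H13F3.
Molar mass = 202.219 g/mol.
Mass from C: 11 × 12.011 = 132.121 g/mol.
%C = 132.121 / 202.219 × 100 = 65.34%.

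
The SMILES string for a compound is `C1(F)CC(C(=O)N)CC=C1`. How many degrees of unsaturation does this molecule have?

3

Atom tally by fragment:
  cyclohexene ring core → C:6 H:10
  (− 2 ring H displaced by substituents)
  + F → F:1
  + CONH2 → C:1 H:2 O:1 N:1
Element totals:
  C: 7
  H: 10
  F: 1
  N: 1
  O: 1
Molecular formula: C7H10FNO.
DoU = (2C + 2 + N − H − X) / 2 = (2·7 + 2 + 1 − 10 − 1) / 2 = 3.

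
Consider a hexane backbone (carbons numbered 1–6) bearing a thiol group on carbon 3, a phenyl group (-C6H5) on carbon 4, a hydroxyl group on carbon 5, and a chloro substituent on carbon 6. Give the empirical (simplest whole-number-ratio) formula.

Atom tally by fragment:
  CH3 → C:1 H:3
  CH2 → C:1 H:2
  CH(SH) → C:1 H:2 S:1
  CH(C6H5) → C:7 H:6
  CH(OH) → C:1 H:2 O:1
  CH2Cl → C:1 H:2 Cl:1
Element totals:
  C: 12
  H: 17
  Cl: 1
  O: 1
  S: 1
Molecular formula: C12H17ClOS.
gcd of subscripts (12, 1, 17, 1, 1) = 1, so the empirical formula equals the molecular formula.

C12H17ClOS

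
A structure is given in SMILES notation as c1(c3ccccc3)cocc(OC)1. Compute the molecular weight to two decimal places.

174.20 g/mol

Atom tally by fragment:
  furan ring core → C:4 H:4 O:1
  (− 2 ring H displaced by substituents)
  + C6H5 → C:6 H:5
  + OCH3 → C:1 H:3 O:1
Element totals:
  C: 11
  H: 10
  O: 2
Molecular formula: C11H10O2.
  M = 11(12.011) + 10(1.008) + 2(15.999)
    = 132.121 + 10.080 + 31.998 = 174.199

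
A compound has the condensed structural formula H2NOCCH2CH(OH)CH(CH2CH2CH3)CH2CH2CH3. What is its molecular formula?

Element totals:
  C: 10
  H: 21
  N: 1
  O: 2

C10H21NO2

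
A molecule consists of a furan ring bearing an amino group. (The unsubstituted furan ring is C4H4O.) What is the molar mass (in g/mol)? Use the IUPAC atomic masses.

83.09 g/mol

Atom tally by fragment:
  furan ring core → C:4 H:4 O:1
  (− 1 ring H displaced by substituents)
  + NH2 → N:1 H:2
Element totals:
  C: 4
  H: 5
  N: 1
  O: 1
Molecular formula: C4H5NO.
  M = 4(12.011) + 5(1.008) + 14.007 + 15.999
    = 48.044 + 5.040 + 14.007 + 15.999 = 83.090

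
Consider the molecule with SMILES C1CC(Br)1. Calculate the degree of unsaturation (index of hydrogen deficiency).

1

Atom tally by fragment:
  cyclopropane ring core → C:3 H:6
  (− 1 ring H displaced by substituents)
  + Br → Br:1
Element totals:
  C: 3
  H: 5
  Br: 1
Molecular formula: C3H5Br.
DoU = (2C + 2 + N − H − X) / 2 = (2·3 + 2 + 0 − 5 − 1) / 2 = 1.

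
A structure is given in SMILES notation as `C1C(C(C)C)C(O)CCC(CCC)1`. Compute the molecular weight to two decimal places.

184.32 g/mol

Atom tally by fragment:
  cyclohexane ring core → C:6 H:12
  (− 3 ring H displaced by substituents)
  + CH(CH3)2 → C:3 H:7
  + OH → O:1 H:1
  + CH2CH2CH3 → C:3 H:7
Element totals:
  C: 12
  H: 24
  O: 1
Molecular formula: C12H24O.
  M = 12(12.011) + 24(1.008) + 15.999
    = 144.132 + 24.192 + 15.999 = 184.323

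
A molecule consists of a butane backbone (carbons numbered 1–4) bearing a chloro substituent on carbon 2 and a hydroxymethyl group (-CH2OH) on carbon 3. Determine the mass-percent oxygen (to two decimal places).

Atom tally by fragment:
  CH3 → C:1 H:3
  CH(Cl) → C:1 H:1 Cl:1
  CH(CH2OH) → C:2 H:4 O:1
  CH3 → C:1 H:3
Element totals:
  C: 5
  H: 11
  Cl: 1
  O: 1
Molecular formula: C5H11ClO.
Molar mass = 122.592 g/mol.
Mass from O: 1 × 15.999 = 15.999 g/mol.
%O = 15.999 / 122.592 × 100 = 13.05%.

13.05%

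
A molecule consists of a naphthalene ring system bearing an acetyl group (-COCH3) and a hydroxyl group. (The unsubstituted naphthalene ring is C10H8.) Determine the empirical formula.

C6H5O

Atom tally by fragment:
  naphthalene ring system core → C:10 H:8
  (− 2 ring H displaced by substituents)
  + COCH3 → C:2 H:3 O:1
  + OH → O:1 H:1
Element totals:
  C: 12
  H: 10
  O: 2
Molecular formula: C12H10O2.
gcd of subscripts = 2; dividing each by 2:
  C: 12/2 = 6
  H: 10/2 = 5
  O: 2/2 = 1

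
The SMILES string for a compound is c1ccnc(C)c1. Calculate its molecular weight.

Atom tally by fragment:
  pyridine ring core → C:5 H:5 N:1
  (− 1 ring H displaced by substituents)
  + CH3 → C:1 H:3
Element totals:
  C: 6
  H: 7
  N: 1
Molecular formula: C6H7N.
  M = 6(12.011) + 7(1.008) + 14.007
    = 72.066 + 7.056 + 14.007 = 93.129

93.13 g/mol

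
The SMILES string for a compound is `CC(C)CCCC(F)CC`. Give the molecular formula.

C9H19F

Atom tally by fragment:
  CH3 → C:1 H:3
  CH(CH3) → C:2 H:4
  CH2 → C:1 H:2
  CH2 → C:1 H:2
  CH2 → C:1 H:2
  CH(F) → C:1 H:1 F:1
  CH2 → C:1 H:2
  CH3 → C:1 H:3
Element totals:
  C: 9
  H: 19
  F: 1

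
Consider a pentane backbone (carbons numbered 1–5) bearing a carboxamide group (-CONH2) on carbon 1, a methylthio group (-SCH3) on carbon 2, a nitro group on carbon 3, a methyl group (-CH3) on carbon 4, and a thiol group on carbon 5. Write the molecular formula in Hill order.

Atom tally by fragment:
  H2NOCCH2 → C:2 H:4 O:1 N:1
  CH(SCH3) → C:2 H:4 S:1
  CH(NO2) → C:1 H:1 N:1 O:2
  CH(CH3) → C:2 H:4
  CH2SH → C:1 H:3 S:1
Element totals:
  C: 8
  H: 16
  N: 2
  O: 3
  S: 2

C8H16N2O3S2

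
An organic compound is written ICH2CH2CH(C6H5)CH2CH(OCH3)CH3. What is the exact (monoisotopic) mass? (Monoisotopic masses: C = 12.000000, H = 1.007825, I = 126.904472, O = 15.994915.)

Atom tally by fragment:
  ICH2 → C:1 H:2 I:1
  CH2 → C:1 H:2
  CH(C6H5) → C:7 H:6
  CH2 → C:1 H:2
  CH(OCH3) → C:2 H:4 O:1
  CH3 → C:1 H:3
Element totals:
  C: 13
  H: 19
  I: 1
  O: 1
Molecular formula: C13H19IO.
  M = 13(12.0) + 19(1.007825) + 126.904472 + 15.994915
    = 156.000000 + 19.148675 + 126.904472 + 15.994915 = 318.048062

318.0481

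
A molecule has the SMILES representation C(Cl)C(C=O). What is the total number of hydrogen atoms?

Atom tally by fragment:
  ClCH2 → C:1 H:2 Cl:1
  CH2CHO → C:2 H:3 O:1
Element totals:
  C: 3
  H: 5
  Cl: 1
  O: 1

5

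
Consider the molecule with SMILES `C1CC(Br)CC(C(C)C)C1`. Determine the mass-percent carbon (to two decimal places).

Atom tally by fragment:
  cyclohexane ring core → C:6 H:12
  (− 2 ring H displaced by substituents)
  + Br → Br:1
  + CH(CH3)2 → C:3 H:7
Element totals:
  C: 9
  H: 17
  Br: 1
Molecular formula: C9H17Br.
Molar mass = 205.139 g/mol.
Mass from C: 9 × 12.011 = 108.099 g/mol.
%C = 108.099 / 205.139 × 100 = 52.70%.

52.70%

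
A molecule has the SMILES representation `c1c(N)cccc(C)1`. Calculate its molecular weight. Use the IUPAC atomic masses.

107.16 g/mol

Atom tally by fragment:
  benzene ring core → C:6 H:6
  (− 2 ring H displaced by substituents)
  + NH2 → N:1 H:2
  + CH3 → C:1 H:3
Element totals:
  C: 7
  H: 9
  N: 1
Molecular formula: C7H9N.
  M = 7(12.011) + 9(1.008) + 14.007
    = 84.077 + 9.072 + 14.007 = 107.156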